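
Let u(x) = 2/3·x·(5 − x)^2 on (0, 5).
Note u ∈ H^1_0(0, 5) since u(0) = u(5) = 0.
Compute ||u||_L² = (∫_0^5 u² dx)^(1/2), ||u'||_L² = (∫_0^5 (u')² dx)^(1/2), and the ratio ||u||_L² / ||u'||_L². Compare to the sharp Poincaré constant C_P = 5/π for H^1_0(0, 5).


||u||_L² / ||u'||_L² = 5*sqrt(14)/14 < C_P = 5/π.

u(x) = 2/3·x·(5 − x)^2, so u'(x) = 2*x^2 - 40*x/3 + 50/3.
u(x) = 2/3·x·(5 − x)^2 vanishes at x = 0 and x = 5, so u ∈ H^1_0(0, 5). Differentiate via the product rule and integrate the resulting polynomials term by term.
  ∫_0^5 u² dx = ∫_0^5 (4*x^6/9 - 80*x^5/9 + 200*x^4/3 - 2000*x^3/9 + 2500*x^2/9) dx. Term by term:
    ∫_0^5 4*x^6/9 dx = 312500/63;  ∫_0^5 -80*x^5/9 dx = -625000/27;  ∫_0^5 200*x^4/3 dx = 125000/3;
    ∫_0^5 -2000*x^3/9 dx = -312500/9;  ∫_0^5 2500*x^2/9 dx = 312500/27.
  Sum: 312500/63 − 625000/27 + 125000/3 − 312500/9 + 312500/27 = 62500/189.
  ∫_0^5 (u')² dx = ∫_0^5 (4*x^4 - 160*x^3/3 + 2200*x^2/9 - 4000*x/9 + 2500/9) dx. Term by term:
    ∫_0^5 4*x^4 dx = 2500;  ∫_0^5 -160*x^3/3 dx = -25000/3;  ∫_0^5 2200*x^2/9 dx = 275000/27;
    ∫_0^5 -4000*x/9 dx = -50000/9;  ∫_0^5 2500/9 dx = 12500/9.
  Sum: 2500 − 25000/3 + 275000/27 − 50000/9 + 12500/9 = 5000/27.
∫_0^5 u² dx = 62500/189, so ||u||_L² = 250*sqrt(21)/63.
∫_0^5 (u')² dx = 5000/27, so ||u'||_L² = 50*sqrt(6)/9.
Ratio ||u||_L² / ||u'||_L² = 5*sqrt(14)/14.
Sharp Poincaré constant on H^1_0(0, 5) is C_P = L/π = 5/π, achieved by sin(π/5·x).
A polynomial bump cannot attain the sharp Poincaré constant (only the first sine eigenfunction does), so the ratio is strictly less than C_P, consistent with ||u||_L² ≤ C_P ||u'||_L².


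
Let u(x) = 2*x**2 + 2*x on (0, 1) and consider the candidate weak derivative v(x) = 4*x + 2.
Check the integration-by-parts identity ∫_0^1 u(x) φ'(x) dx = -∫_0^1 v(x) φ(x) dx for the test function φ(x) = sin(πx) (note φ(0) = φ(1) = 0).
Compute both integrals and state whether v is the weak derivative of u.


LHS = -8/π, RHS = -8/π. Yes, v = u' weakly.

u(x) = 2*x**2 + 2*x, classical derivative u'(x) = 4*x + 2.
φ(x) = sin(πx), so φ'(x) = π*cos(π*x).
Note φ(0) = φ(1) = 0, so the boundary term u·φ vanishes.
LHS = ∫_0^1 u(x) φ'(x) dx = ∫_0^1 (2*π*x^2*cos(π*x) + 2*π*x*cos(π*x)) dx. Term by term:
  ∫_0^1 2*π*x*cos(π*x) dx = -4/π;  ∫_0^1 2*π*x^2*cos(π*x) dx = -4/π.
Sum: -4/π − 4/π = -8/π.
So LHS = -8/π.
∫_0^1 v(x) φ(x) dx = ∫_0^1 (4*x*sin(π*x) + 2*sin(π*x)) dx. Term by term:
  ∫_0^1 2*sin(π*x) dx = 4/π;  ∫_0^1 4*x*sin(π*x) dx = 4/π.
Sum: 4/π + 4/π = 8/π.
So RHS = -∫_0^1 v(x) φ(x) dx = -8/π.
LHS = RHS, so the identity holds for this test φ.
Moreover u is smooth here and v(x) = u'(x) = 4*x + 2 pointwise, so the identity holds for every test function. Hence v is the weak derivative of u.


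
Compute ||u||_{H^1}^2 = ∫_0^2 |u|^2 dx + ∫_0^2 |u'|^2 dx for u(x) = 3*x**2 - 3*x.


||u||_{H^1}^2 = 258/5

The H^1 norm (squared) on an interval (0, L) is
  ||u||_{H^1}^2 = ∫_0^L u(x)^2 dx + ∫_0^L u'(x)^2 dx.
Compute u'(x) = 6*x - 3.
Then u(x)^2 = 9*x**4 - 18*x**3 + 9*x**2 and u'(x)^2 = 36*x**2 - 36*x + 9.
Integrate each monomial from 0 to 2 using ∫_0^2 c·x^n dx = c·2^(n+1)/(n+1):
  ∫_0^2 u(x)^2 dx = ∫_0^2 (9*x^4 - 18*x^3 + 9*x^2) dx. Term by term:
    ∫_0^2 9*x^4 dx = 288/5;  ∫_0^2 -18*x^3 dx = -72;  ∫_0^2 9*x^2 dx = 24.
  Sum: 288/5 − 72 + 24 = 48/5.
  ∫_0^2 u'(x)^2 dx = ∫_0^2 (36*x^2 - 36*x + 9) dx. Term by term:
    ∫_0^2 36*x^2 dx = 96;  ∫_0^2 -36*x dx = -72;  ∫_0^2 9 dx = 18.
  Sum: 96 − 72 + 18 = 42.
Adding: ||u||_{H^1}^2 = 48/5 + 42 = 258/5.


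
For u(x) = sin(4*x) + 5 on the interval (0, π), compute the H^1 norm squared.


||u||_{H^1(0,π)}^2 = 67*π/2

u'(x) = 4*cos(4*x).
Expand u² and (u')² and integrate term by term on (0, π), using: for integers n ≥ 1, ∫_0^π sin²(nx) dx = ∫_0^π cos²(nx) dx = π/2; for n ≠ n', ∫_0^π sin(nx)sin(n'x) dx = ∫_0^π cos(nx)cos(n'x) dx = 0; and by product-to-sum, ∫_0^π sin(nx)cos(n'x) dx = ½∫_0^π [sin((n+n')x) + sin((n−n')x)] dx, which is 0 when n+n' is even and 2n/(n²−n'²) when n+n' is odd (it need not vanish on (0, π)). For the constant mode: ∫_0^π 1 dx = π, ∫_0^π cos(nx) dx = 0, ∫_0^π sin(nx) dx = (1−(−1)^n)/n.
  u² squared terms: (5)²·∫1 dx = 25·π = 25*π;  (1)²·∫sin(4x)² dx = 1·π/2 = π/2.
  u² cross terms: 2·(5)·(1)·∫1·sin(4x) dx = 10·(0) = 0.
  So ∫_0^π u² dx = 25*π + π/2 + 0 = 51*π/2.
  (u')² squared terms: (4)²·∫cos(4x)² dx = 16·π/2 = 8*π.
  So ∫_0^π (u')² dx = 8*π.
||u||_{H^1}^2 = (51*π/2) + (8*π) = 67*π/2.


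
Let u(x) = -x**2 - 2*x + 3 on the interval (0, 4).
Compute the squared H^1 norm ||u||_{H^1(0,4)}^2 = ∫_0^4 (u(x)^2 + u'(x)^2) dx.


||u||_{H^1}^2 = 7852/15

The H^1 norm (squared) on an interval (0, L) is
  ||u||_{H^1}^2 = ∫_0^L u(x)^2 dx + ∫_0^L u'(x)^2 dx.
Compute u'(x) = -2*x - 2.
Then u(x)^2 = x**4 + 4*x**3 - 2*x**2 - 12*x + 9 and u'(x)^2 = 4*x**2 + 8*x + 4.
Integrate each monomial from 0 to 4 using ∫_0^4 c·x^n dx = c·4^(n+1)/(n+1):
  ∫_0^4 u(x)^2 dx = ∫_0^4 (x^4 + 4*x^3 - 2*x^2 - 12*x + 9) dx. Term by term:
    ∫_0^4 x^4 dx = 1024/5;  ∫_0^4 4*x^3 dx = 256;  ∫_0^4 -2*x^2 dx = -128/3;
    ∫_0^4 -12*x dx = -96;  ∫_0^4 9 dx = 36.
  Sum: 1024/5 + 256 − 128/3 − 96 + 36 = 5372/15.
  ∫_0^4 u'(x)^2 dx = ∫_0^4 (4*x^2 + 8*x + 4) dx. Term by term:
    ∫_0^4 4*x^2 dx = 256/3;  ∫_0^4 8*x dx = 64;  ∫_0^4 4 dx = 16.
  Sum: 256/3 + 64 + 16 = 496/3.
Adding: ||u||_{H^1}^2 = 5372/15 + 496/3 = 7852/15.


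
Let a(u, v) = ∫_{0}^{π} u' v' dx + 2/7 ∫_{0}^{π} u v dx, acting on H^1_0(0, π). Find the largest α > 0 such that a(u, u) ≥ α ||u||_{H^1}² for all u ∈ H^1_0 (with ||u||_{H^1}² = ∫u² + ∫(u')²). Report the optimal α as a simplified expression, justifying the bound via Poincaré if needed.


α = 9/14

Coercivity of a(·,·) on H^1_0(0, π) means a(u, u) ≥ α ||u||_{H^1}² for every u ∈ H^1_0.
The interval has length L = π, and Poincaré/coercivity depend only on L. Here a(u, u) = ∫(u')² + (2/7)·∫u².
Here 0 < c = 2/7 < 1. The condition a(u,u) ≥ α||u||_{H^1}² reads (1−α)∫(u')² ≥ (α−c)∫u². Any admissible α is ≤ 1 (rapidly oscillating u have ∫u²/∫(u')² → 0), and α = 1 would force 0 ≥ (1−c)∫u², impossible since c < 1; so 1−α > 0. By the sharp Poincaré inequality on H^1_0 of an interval of length L, ∫(u')² ≥ (π/L)²∫u² with equality for the first sine mode sin(π(x−x₀)/L) (x₀ the left endpoint), so the inequality holds for all u iff (1−α)(π/L)² ≥ α − c, i.e. α ≤ ((π/L)² + c)/((π/L)² + 1) = (1 + c(L/π)²)/(1 + (L/π)²). With (π/L)² = 1 and c = 2/7, the largest admissible constant is α = ((π/L)² + c)/((π/L)² + 1).
Simplifying, α = 9/14.


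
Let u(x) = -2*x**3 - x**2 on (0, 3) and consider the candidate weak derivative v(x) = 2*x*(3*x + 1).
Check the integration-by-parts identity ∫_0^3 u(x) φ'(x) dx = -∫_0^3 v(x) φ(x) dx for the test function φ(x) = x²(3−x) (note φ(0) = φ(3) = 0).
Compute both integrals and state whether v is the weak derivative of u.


LHS = 1701/10, RHS = -1701/10. No, v is not the weak derivative of u.

u(x) = -2*x**3 - x**2, classical derivative u'(x) = -6*x**2 - 2*x.
φ(x) = x²(3−x), so φ'(x) = 3*x*(2 - x).
Note φ(0) = φ(3) = 0, so the boundary term u·φ vanishes.
LHS = ∫_0^3 u(x) φ'(x) dx = ∫_0^3 (6*x^5 - 9*x^4 - 6*x^3) dx. Term by term:
  ∫_0^3 6*x^5 dx = 729;  ∫_0^3 -9*x^4 dx = -2187/5;  ∫_0^3 -6*x^3 dx = -243/2.
Sum: 729 − 2187/5 − 243/2 = 1701/10.
So LHS = 1701/10.
∫_0^3 v(x) φ(x) dx = ∫_0^3 (-6*x^5 + 16*x^4 + 6*x^3) dx. Term by term:
  ∫_0^3 -6*x^5 dx = -729;  ∫_0^3 16*x^4 dx = 3888/5;  ∫_0^3 6*x^3 dx = 243/2.
Sum: -729 + 3888/5 + 243/2 = 1701/10.
So RHS = -∫_0^3 v(x) φ(x) dx = -1701/10.
LHS − RHS = 1701/5 ≠ 0, so the identity fails.
(For a valid weak derivative the identity must hold for EVERY test function, in particular this one. The failure shows v is NOT the weak derivative of u.)
Correct weak derivative would be u'(x) = -6*x**2 - 2*x.


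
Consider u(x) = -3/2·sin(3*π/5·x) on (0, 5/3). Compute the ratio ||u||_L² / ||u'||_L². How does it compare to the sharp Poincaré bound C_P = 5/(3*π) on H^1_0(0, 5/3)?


||u||_L² / ||u'||_L² = 5/(3*π) = C_P.

u(x) = -3/2·sin(3*π/5·x), so u'(x) = -9*π*cos(3*π*x/5)/10.
Writing u(x) = A·sin(kπx/L) with A = -3/2 and k = 1, use ∫_0^L sin²(kπx/L) dx = L/2 and ∫_0^L cos²(kπx/L) dx = L/2.
u² = 9/4·sin²(3*π/5·x) and (u')² = 81*π^2/100·cos²(3*π/5·x), and each of sin², cos² integrates to L/2 = 5/6 over (0, 5/3).
∫_0^5/3 u² dx = 15/8, so ||u||_L² = sqrt(30)/4.
∫_0^5/3 (u')² dx = 27*π^2/40, so ||u'||_L² = 3*sqrt(30)*π/20.
Ratio ||u||_L² / ||u'||_L² = 5/(3*π).
Sharp Poincaré constant on H^1_0(0, 5/3) is C_P = L/π = 5/(3*π), achieved by sin(3*π/5·x).
This is the k = 1 eigenfunction (up to amplitude), so the ratio equals the sharp Poincaré constant exactly.


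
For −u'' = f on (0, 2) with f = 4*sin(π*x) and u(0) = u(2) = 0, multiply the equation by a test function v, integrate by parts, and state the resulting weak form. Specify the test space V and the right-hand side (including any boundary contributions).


V = H^1_0(0, 2) (so v(0) = v(2) = 0); weak form: ∫_0^2 u'v' dx = ∫_0^2 (4*sin(π*x)) v dx for all v ∈ V.

Multiply both sides by a test function v and integrate from 0 to 2:
  ∫_0^2 −u''(x) v(x) dx = ∫_0^2 f(x) v(x) dx.
Integrate the LHS by parts once:
  ∫_0^2 −u'' v dx = −[u'(x) v(x)]_0^2 + ∫_0^2 u'(x) v'(x) dx.
Thus ∫_0^2 u'(x) v'(x) dx = ∫_0^2 f(x) v(x) dx + [u'(x) v(x)]_0^2.
Choose V so that boundary terms are either known or forced to vanish.
u is Dirichlet: u(0) = u(2) = 0. Let V = H^1_0(0, 2); then v(0) = v(2) = 0, and [u' v]_0^2 = 0.
Weak formulation: find u (satisfying any essential BC) such that ∫_0^2 u'(x) v'(x) dx = ∫_0^2 f v dx for all v ∈ V.
Substituting f(x) = 4*sin(π*x), the right-hand side is ∫_0^2 (4*sin(π*x)) v dx.


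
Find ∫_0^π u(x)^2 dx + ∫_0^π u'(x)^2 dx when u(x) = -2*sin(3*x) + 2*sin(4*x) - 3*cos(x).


||u||_{H^1(0,π)}^2 = -64/5 + 63*π

u'(x) = 3*sin(x) - 6*cos(3*x) + 8*cos(4*x).
Expand u² and (u')² and integrate term by term on (0, π), using: for integers n ≥ 1, ∫_0^π sin²(nx) dx = ∫_0^π cos²(nx) dx = π/2; for n ≠ n', ∫_0^π sin(nx)sin(n'x) dx = ∫_0^π cos(nx)cos(n'x) dx = 0; and by product-to-sum, ∫_0^π sin(nx)cos(n'x) dx = ½∫_0^π [sin((n+n')x) + sin((n−n')x)] dx, which is 0 when n+n' is even and 2n/(n²−n'²) when n+n' is odd (it need not vanish on (0, π)).
  u² squared terms: (-3)²·∫cos(x)² dx = 9·π/2 = 9*π/2;  (-2)²·∫sin(3x)² dx = 4·π/2 = 2*π;  (2)²·∫sin(4x)² dx = 4·π/2 = 2*π.
  u² cross terms: 2·(-3)·(-2)·∫cos(x)·sin(3x) dx = 12·(0) = 0;  2·(-3)·(2)·∫cos(x)·sin(4x) dx = -12·(8/15) = -32/5;  2·(-2)·(2)·∫sin(3x)·sin(4x) dx = -8·(0) = 0.
  So ∫_0^π u² dx = 9*π/2 + 2*π + 2*π + 0 − 32/5 + 0 = -32/5 + 17*π/2.
  (u')² squared terms: (-6)²·∫cos(3x)² dx = 36·π/2 = 18*π;  (3)²·∫sin(x)² dx = 9·π/2 = 9*π/2;  (8)²·∫cos(4x)² dx = 64·π/2 = 32*π.
  (u')² cross terms: 2·(-6)·(3)·∫cos(3x)·sin(x) dx = -36·(0) = 0;  2·(-6)·(8)·∫cos(3x)·cos(4x) dx = -96·(0) = 0;  2·(3)·(8)·∫sin(x)·cos(4x) dx = 48·(-2/15) = -32/5.
  So ∫_0^π (u')² dx = 18*π + 9*π/2 + 32*π + 0 + 0 − 32/5 = -32/5 + 109*π/2.
||u||_{H^1}^2 = (-32/5 + 17*π/2) + (-32/5 + 109*π/2) = -64/5 + 63*π.


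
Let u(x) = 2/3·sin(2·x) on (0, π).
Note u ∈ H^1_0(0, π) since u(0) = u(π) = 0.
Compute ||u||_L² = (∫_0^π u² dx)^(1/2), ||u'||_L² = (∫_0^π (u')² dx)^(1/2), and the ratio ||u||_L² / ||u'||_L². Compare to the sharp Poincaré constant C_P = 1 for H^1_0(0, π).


||u||_L² / ||u'||_L² = 1/2 < C_P = 1.

u(x) = 2/3·sin(2·x), so u'(x) = 4*cos(2*x)/3.
Writing u(x) = A·sin(kπx/L) with A = 2/3 and k = 2, use ∫_0^L sin²(kπx/L) dx = L/2 and ∫_0^L cos²(kπx/L) dx = L/2.
u² = 4/9·sin²(2·x) and (u')² = 16/9·cos²(2·x), and each of sin², cos² integrates to L/2 = π/2 over (0, π).
∫_0^π u² dx = 2*π/9, so ||u||_L² = sqrt(2)*sqrt(π)/3.
∫_0^π (u')² dx = 8*π/9, so ||u'||_L² = 2*sqrt(2)*sqrt(π)/3.
Ratio ||u||_L² / ||u'||_L² = 1/2.
Sharp Poincaré constant on H^1_0(0, π) is C_P = L/π = 1, achieved by sin(x).
This is the k = 2 harmonic; the ratio L/(kπ) is strictly less than C_P = L/π, consistent with the sharp inequality ||u||_L² ≤ C_P ||u'||_L².


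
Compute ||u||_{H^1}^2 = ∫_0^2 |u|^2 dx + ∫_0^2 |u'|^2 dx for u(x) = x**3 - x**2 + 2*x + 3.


||u||_{H^1}^2 = 4126/35

The H^1 norm (squared) on an interval (0, L) is
  ||u||_{H^1}^2 = ∫_0^L u(x)^2 dx + ∫_0^L u'(x)^2 dx.
Compute u'(x) = 3*x**2 - 2*x + 2.
Then u(x)^2 = x**6 - 2*x**5 + 5*x**4 + 2*x**3 - 2*x**2 + 12*x + 9 and u'(x)^2 = 9*x**4 - 12*x**3 + 16*x**2 - 8*x + 4.
Integrate each monomial from 0 to 2 using ∫_0^2 c·x^n dx = c·2^(n+1)/(n+1):
  ∫_0^2 u(x)^2 dx = ∫_0^2 (x^6 - 2*x^5 + 5*x^4 + 2*x^3 - 2*x^2 + 12*x + 9) dx. Term by term:
    ∫_0^2 x^6 dx = 128/7;  ∫_0^2 -2*x^5 dx = -64/3;  ∫_0^2 5*x^4 dx = 32;
    ∫_0^2 2*x^3 dx = 8;  ∫_0^2 -2*x^2 dx = -16/3;  ∫_0^2 12*x dx = 24;
    ∫_0^2 9 dx = 18.
  Sum: 128/7 − 64/3 + 32 + 8 − 16/3 + 24 + 18 = 1546/21.
  ∫_0^2 u'(x)^2 dx = ∫_0^2 (9*x^4 - 12*x^3 + 16*x^2 - 8*x + 4) dx. Term by term:
    ∫_0^2 9*x^4 dx = 288/5;  ∫_0^2 -12*x^3 dx = -48;  ∫_0^2 16*x^2 dx = 128/3;
    ∫_0^2 -8*x dx = -16;  ∫_0^2 4 dx = 8.
  Sum: 288/5 − 48 + 128/3 − 16 + 8 = 664/15.
Adding: ||u||_{H^1}^2 = 1546/21 + 664/15 = 4126/35.


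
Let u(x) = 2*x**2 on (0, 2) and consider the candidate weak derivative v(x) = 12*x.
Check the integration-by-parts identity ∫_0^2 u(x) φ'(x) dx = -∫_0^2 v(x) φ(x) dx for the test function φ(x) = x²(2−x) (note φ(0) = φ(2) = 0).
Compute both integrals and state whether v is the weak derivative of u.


LHS = -32/5, RHS = -96/5. No, v is not the weak derivative of u.

u(x) = 2*x**2, classical derivative u'(x) = 4*x.
φ(x) = x²(2−x), so φ'(x) = x*(4 - 3*x).
Note φ(0) = φ(2) = 0, so the boundary term u·φ vanishes.
LHS = ∫_0^2 u(x) φ'(x) dx = ∫_0^2 (-6*x^4 + 8*x^3) dx. Term by term:
  ∫_0^2 -6*x^4 dx = -192/5;  ∫_0^2 8*x^3 dx = 32.
Sum: -192/5 + 32 = -32/5.
So LHS = -32/5.
∫_0^2 v(x) φ(x) dx = ∫_0^2 (-12*x^4 + 24*x^3) dx. Term by term:
  ∫_0^2 -12*x^4 dx = -384/5;  ∫_0^2 24*x^3 dx = 96.
Sum: -384/5 + 96 = 96/5.
So RHS = -∫_0^2 v(x) φ(x) dx = -96/5.
LHS − RHS = 64/5 ≠ 0, so the identity fails.
(For a valid weak derivative the identity must hold for EVERY test function, in particular this one. The failure shows v is NOT the weak derivative of u.)
Correct weak derivative would be u'(x) = 4*x.


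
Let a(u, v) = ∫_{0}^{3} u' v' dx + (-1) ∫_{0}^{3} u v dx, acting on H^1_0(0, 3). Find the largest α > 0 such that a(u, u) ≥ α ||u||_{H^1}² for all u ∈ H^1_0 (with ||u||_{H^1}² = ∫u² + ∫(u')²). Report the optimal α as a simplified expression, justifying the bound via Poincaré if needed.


α = (-9 + π^2)/(9 + π^2)

Coercivity of a(·,·) on H^1_0(0, 3) means a(u, u) ≥ α ||u||_{H^1}² for every u ∈ H^1_0.
The interval has length L = 3, and Poincaré/coercivity depend only on L. Here a(u, u) = ∫(u')² + (-1)·∫u².
Here c = -1 < 0 with |c| < (π/L)² = π^2/9, so coercivity still holds. The condition a(u,u) ≥ α||u||_{H^1}² reads (1−α)∫(u')² ≥ (α−c)∫u². Any admissible α is ≤ 1 (rapidly oscillating u have ∫u²/∫(u')² → 0), and α = 1 would force 0 ≥ (1−c)∫u², impossible since c < 1; so 1−α > 0. By the sharp Poincaré inequality on H^1_0 of an interval of length L, ∫(u')² ≥ (π/L)²∫u² with equality for the first sine mode sin(π(x−x₀)/L) (x₀ the left endpoint), so the inequality holds for all u iff (1−α)(π/L)² ≥ α − c, i.e. α ≤ ((π/L)² + c)/((π/L)² + 1) = (1 + c(L/π)²)/(1 + (L/π)²). (Direct route, valid since c ≤ 0: Poincaré gives c∫u² ≥ c(L/π)²∫(u')², so a(u,u) ≥ (1 + c(L/π)²)∫(u')², while ||u||_{H^1}² ≤ (1 + (L/π)²)∫(u')²; dividing yields the same α.) With (π/L)² = π^2/9 and c = -1, the largest admissible constant is α = ((π/L)² + c)/((π/L)² + 1).
Simplifying, α = (-9 + π^2)/(9 + π^2).


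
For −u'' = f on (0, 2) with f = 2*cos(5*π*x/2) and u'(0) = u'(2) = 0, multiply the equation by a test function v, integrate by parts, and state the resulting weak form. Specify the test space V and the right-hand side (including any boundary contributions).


V = H^1(0, 2) (no boundary constraint on v; u is determined up to an additive constant); weak form: ∫_0^2 u'v' dx = ∫_0^2 (2*cos(5*π*x/2)) v dx for all v ∈ V.

Multiply both sides by a test function v and integrate from 0 to 2:
  ∫_0^2 −u''(x) v(x) dx = ∫_0^2 f(x) v(x) dx.
Integrate the LHS by parts once:
  ∫_0^2 −u'' v dx = −[u'(x) v(x)]_0^2 + ∫_0^2 u'(x) v'(x) dx.
Thus ∫_0^2 u'(x) v'(x) dx = ∫_0^2 f(x) v(x) dx + [u'(x) v(x)]_0^2.
Choose V so that boundary terms are either known or forced to vanish.
u has homogeneous Neumann: u'(0) = u'(2) = 0. So [u' v]_0^2 = 0·v(2) − 0·v(0) = 0 for any v; take V = H^1(0, 2).
Weak formulation: find u (satisfying any essential BC) such that ∫_0^2 u'(x) v'(x) dx = ∫_0^2 f v dx for all v ∈ V (homogeneous Neumann, so boundary terms vanish).
Substituting f(x) = 2*cos(5*π*x/2), the right-hand side is ∫_0^2 (2*cos(5*π*x/2)) v dx.
Compatibility check (pure Neumann): taking v ≡ 1 ∈ V gives 0 = ∫_0^2 f dx + (0) − (0), i.e. ∫_0^2 f dx must equal u'(0) − u'(2) = 0. Indeed ∫_0^2 (2*cos(5*π*x/2)) dx = 0, so the data are compatible. The solution is then unique only up to an additive constant (fix it e.g. by requiring ∫_0^2 u dx = 0).


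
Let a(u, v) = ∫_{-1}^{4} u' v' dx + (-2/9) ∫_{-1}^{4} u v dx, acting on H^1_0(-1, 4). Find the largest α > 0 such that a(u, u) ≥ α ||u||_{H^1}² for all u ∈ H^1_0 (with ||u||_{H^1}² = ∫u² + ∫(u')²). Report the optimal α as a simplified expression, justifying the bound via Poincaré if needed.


α = (-50/9 + π^2)/(π^2 + 25)

Coercivity of a(·,·) on H^1_0(-1, 4) means a(u, u) ≥ α ||u||_{H^1}² for every u ∈ H^1_0.
The interval has length L = 5, and Poincaré/coercivity depend only on L. Here a(u, u) = ∫(u')² + (-2/9)·∫u².
Here c = -2/9 < 0 with |c| < (π/L)² = π^2/25, so coercivity still holds. The condition a(u,u) ≥ α||u||_{H^1}² reads (1−α)∫(u')² ≥ (α−c)∫u². Any admissible α is ≤ 1 (rapidly oscillating u have ∫u²/∫(u')² → 0), and α = 1 would force 0 ≥ (1−c)∫u², impossible since c < 1; so 1−α > 0. By the sharp Poincaré inequality on H^1_0 of an interval of length L, ∫(u')² ≥ (π/L)²∫u² with equality for the first sine mode sin(π(x−x₀)/L) (x₀ the left endpoint), so the inequality holds for all u iff (1−α)(π/L)² ≥ α − c, i.e. α ≤ ((π/L)² + c)/((π/L)² + 1) = (1 + c(L/π)²)/(1 + (L/π)²). (Direct route, valid since c ≤ 0: Poincaré gives c∫u² ≥ c(L/π)²∫(u')², so a(u,u) ≥ (1 + c(L/π)²)∫(u')², while ||u||_{H^1}² ≤ (1 + (L/π)²)∫(u')²; dividing yields the same α.) With (π/L)² = π^2/25 and c = -2/9, the largest admissible constant is α = ((π/L)² + c)/((π/L)² + 1).
Simplifying, α = (-50/9 + π^2)/(π^2 + 25).


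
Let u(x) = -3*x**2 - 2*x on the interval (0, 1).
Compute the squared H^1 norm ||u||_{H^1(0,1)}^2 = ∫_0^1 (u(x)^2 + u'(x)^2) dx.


||u||_{H^1}^2 = 512/15

The H^1 norm (squared) on an interval (0, L) is
  ||u||_{H^1}^2 = ∫_0^L u(x)^2 dx + ∫_0^L u'(x)^2 dx.
Compute u'(x) = -6*x - 2.
Then u(x)^2 = 9*x**4 + 12*x**3 + 4*x**2 and u'(x)^2 = 36*x**2 + 24*x + 4.
Integrate each monomial from 0 to 1 using ∫_0^1 c·x^n dx = c·1^(n+1)/(n+1):
  ∫_0^1 u(x)^2 dx = ∫_0^1 (9*x^4 + 12*x^3 + 4*x^2) dx. Term by term:
    ∫_0^1 9*x^4 dx = 9/5;  ∫_0^1 12*x^3 dx = 3;  ∫_0^1 4*x^2 dx = 4/3.
  Sum: 9/5 + 3 + 4/3 = 92/15.
  ∫_0^1 u'(x)^2 dx = ∫_0^1 (36*x^2 + 24*x + 4) dx. Term by term:
    ∫_0^1 36*x^2 dx = 12;  ∫_0^1 24*x dx = 12;  ∫_0^1 4 dx = 4.
  Sum: 12 + 12 + 4 = 28.
Adding: ||u||_{H^1}^2 = 92/15 + 28 = 512/15.


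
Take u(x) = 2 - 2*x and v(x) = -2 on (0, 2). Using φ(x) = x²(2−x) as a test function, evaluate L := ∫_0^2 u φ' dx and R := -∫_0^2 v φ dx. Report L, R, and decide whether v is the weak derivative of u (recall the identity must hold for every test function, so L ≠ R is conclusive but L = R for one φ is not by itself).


LHS = 8/3, RHS = 8/3. Yes, v = u' weakly.

u(x) = 2 - 2*x, classical derivative u'(x) = -2.
φ(x) = x²(2−x), so φ'(x) = x*(4 - 3*x).
Note φ(0) = φ(2) = 0, so the boundary term u·φ vanishes.
LHS = ∫_0^2 u(x) φ'(x) dx = ∫_0^2 (6*x^3 - 14*x^2 + 8*x) dx. Term by term:
  ∫_0^2 6*x^3 dx = 24;  ∫_0^2 -14*x^2 dx = -112/3;  ∫_0^2 8*x dx = 16.
Sum: 24 − 112/3 + 16 = 8/3.
So LHS = 8/3.
∫_0^2 v(x) φ(x) dx = ∫_0^2 (2*x^3 - 4*x^2) dx. Term by term:
  ∫_0^2 2*x^3 dx = 8;  ∫_0^2 -4*x^2 dx = -32/3.
Sum: 8 − 32/3 = -8/3.
So RHS = -∫_0^2 v(x) φ(x) dx = 8/3.
LHS = RHS, so the identity holds for this test φ.
Moreover u is smooth here and v(x) = u'(x) = -2 pointwise, so the identity holds for every test function. Hence v is the weak derivative of u.


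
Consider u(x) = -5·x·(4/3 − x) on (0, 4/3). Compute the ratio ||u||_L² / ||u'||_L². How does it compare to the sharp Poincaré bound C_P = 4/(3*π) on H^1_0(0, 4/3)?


||u||_L² / ||u'||_L² = 2*sqrt(10)/15 < C_P = 4/(3*π).

u(x) = -5·x·(4/3 − x), so u'(x) = 10*x - 20/3.
u(x) = -5·x·(4/3 − x) vanishes at x = 0 and x = 4/3, so u ∈ H^1_0(0, 4/3). Differentiate via the product rule and integrate the resulting polynomials term by term.
  ∫_0^4/3 u² dx = ∫_0^4/3 (25*x^4 - 200*x^3/3 + 400*x^2/9) dx. Term by term:
    ∫_0^4/3 25*x^4 dx = 5120/243;  ∫_0^4/3 -200*x^3/3 dx = -12800/243;  ∫_0^4/3 400*x^2/9 dx = 25600/729.
  Sum: 5120/243 − 12800/243 + 25600/729 = 2560/729.
  ∫_0^4/3 (u')² dx = ∫_0^4/3 (100*x^2 - 400*x/3 + 400/9) dx. Term by term:
    ∫_0^4/3 100*x^2 dx = 6400/81;  ∫_0^4/3 -400*x/3 dx = -3200/27;  ∫_0^4/3 400/9 dx = 1600/27.
  Sum: 6400/81 − 3200/27 + 1600/27 = 1600/81.
∫_0^4/3 u² dx = 2560/729, so ||u||_L² = 16*sqrt(10)/27.
∫_0^4/3 (u')² dx = 1600/81, so ||u'||_L² = 40/9.
Ratio ||u||_L² / ||u'||_L² = 2*sqrt(10)/15.
Sharp Poincaré constant on H^1_0(0, 4/3) is C_P = L/π = 4/(3*π), achieved by sin(3*π/4·x).
A polynomial bump cannot attain the sharp Poincaré constant (only the first sine eigenfunction does), so the ratio is strictly less than C_P, consistent with ||u||_L² ≤ C_P ||u'||_L².


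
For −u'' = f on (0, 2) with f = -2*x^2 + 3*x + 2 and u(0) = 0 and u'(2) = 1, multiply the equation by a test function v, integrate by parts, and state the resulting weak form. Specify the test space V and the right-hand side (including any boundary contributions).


V = {v ∈ H^1(0, 2) : v(0) = 0} (test functions vanish at x = 0 where u is specified); weak form: ∫_0^2 u'v' dx = ∫_0^2 (-2*x^2 + 3*x + 2) v dx + v(2) for all v ∈ V.

Multiply both sides by a test function v and integrate from 0 to 2:
  ∫_0^2 −u''(x) v(x) dx = ∫_0^2 f(x) v(x) dx.
Integrate the LHS by parts once:
  ∫_0^2 −u'' v dx = −[u'(x) v(x)]_0^2 + ∫_0^2 u'(x) v'(x) dx.
Thus ∫_0^2 u'(x) v'(x) dx = ∫_0^2 f(x) v(x) dx + [u'(x) v(x)]_0^2.
Choose V so that boundary terms are either known or forced to vanish.
Mixed BC: u(0) = 0 (Dirichlet) and u'(2) = 1 (Neumann). Define V = {v ∈ H^1(0, 2) : v(0) = 0}. Then [u' v]_0^2 = u'(2)·v(2) − u'(0)·0 = v(2).
Weak formulation: find u (satisfying any essential BC) such that ∫_0^2 u'(x) v'(x) dx = ∫_0^2 f v dx + v(2) for all v ∈ V (Dirichlet at 0 absorbed into V; Neumann datum at x = 2 contributes the boundary term).
Substituting f(x) = -2*x^2 + 3*x + 2, the right-hand side is ∫_0^2 (-2*x^2 + 3*x + 2) v dx + v(2).


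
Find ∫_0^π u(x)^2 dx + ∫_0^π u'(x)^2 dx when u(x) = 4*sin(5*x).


||u||_{H^1(0,π)}^2 = 208*π

u'(x) = 20*cos(5*x).
Expand u² and (u')² and integrate term by term on (0, π), using: for integers n ≥ 1, ∫_0^π sin²(nx) dx = ∫_0^π cos²(nx) dx = π/2; for n ≠ n', ∫_0^π sin(nx)sin(n'x) dx = ∫_0^π cos(nx)cos(n'x) dx = 0; and by product-to-sum, ∫_0^π sin(nx)cos(n'x) dx = ½∫_0^π [sin((n+n')x) + sin((n−n')x)] dx, which is 0 when n+n' is even and 2n/(n²−n'²) when n+n' is odd (it need not vanish on (0, π)).
  u² squared terms: (4)²·∫sin(5x)² dx = 16·π/2 = 8*π.
  So ∫_0^π u² dx = 8*π.
  (u')² squared terms: (20)²·∫cos(5x)² dx = 400·π/2 = 200*π.
  So ∫_0^π (u')² dx = 200*π.
||u||_{H^1}^2 = (8*π) + (200*π) = 208*π.


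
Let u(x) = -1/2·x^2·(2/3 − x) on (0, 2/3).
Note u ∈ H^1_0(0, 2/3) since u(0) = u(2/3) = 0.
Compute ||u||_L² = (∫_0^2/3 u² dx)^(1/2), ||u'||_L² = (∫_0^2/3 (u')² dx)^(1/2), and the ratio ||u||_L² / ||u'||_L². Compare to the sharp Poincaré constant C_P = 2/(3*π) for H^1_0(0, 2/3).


||u||_L² / ||u'||_L² = sqrt(14)/21 < C_P = 2/(3*π).

u(x) = -1/2·x^2·(2/3 − x), so u'(x) = x*(9*x - 4)/6.
u(x) = -1/2·x^2·(2/3 − x) vanishes at x = 0 and x = 2/3, so u ∈ H^1_0(0, 2/3). Differentiate via the product rule and integrate the resulting polynomials term by term.
  ∫_0^2/3 u² dx = ∫_0^2/3 (x^6/4 - x^5/3 + x^4/9) dx. Term by term:
    ∫_0^2/3 x^6/4 dx = 32/15309;  ∫_0^2/3 -x^5/3 dx = -32/6561;  ∫_0^2/3 x^4/9 dx = 32/10935.
  Sum: 32/15309 − 32/6561 + 32/10935 = 32/229635.
  ∫_0^2/3 (u')² dx = ∫_0^2/3 (9*x^4/4 - 2*x^3 + 4*x^2/9) dx. Term by term:
    ∫_0^2/3 9*x^4/4 dx = 8/135;  ∫_0^2/3 -2*x^3 dx = -8/81;  ∫_0^2/3 4*x^2/9 dx = 32/729.
  Sum: 8/135 − 8/81 + 32/729 = 16/3645.
∫_0^2/3 u² dx = 32/229635, so ||u||_L² = 4*sqrt(70)/2835.
∫_0^2/3 (u')² dx = 16/3645, so ||u'||_L² = 4*sqrt(5)/135.
Ratio ||u||_L² / ||u'||_L² = sqrt(14)/21.
Sharp Poincaré constant on H^1_0(0, 2/3) is C_P = L/π = 2/(3*π), achieved by sin(3*π/2·x).
A polynomial bump cannot attain the sharp Poincaré constant (only the first sine eigenfunction does), so the ratio is strictly less than C_P, consistent with ||u||_L² ≤ C_P ||u'||_L².


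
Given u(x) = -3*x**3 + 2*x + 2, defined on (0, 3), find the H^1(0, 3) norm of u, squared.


||u||_{H^1}^2 = 199299/35

The H^1 norm (squared) on an interval (0, L) is
  ||u||_{H^1}^2 = ∫_0^L u(x)^2 dx + ∫_0^L u'(x)^2 dx.
Compute u'(x) = 2 - 9*x**2.
Then u(x)^2 = 9*x**6 - 12*x**4 - 12*x**3 + 4*x**2 + 8*x + 4 and u'(x)^2 = 81*x**4 - 36*x**2 + 4.
Integrate each monomial from 0 to 3 using ∫_0^3 c·x^n dx = c·3^(n+1)/(n+1):
  ∫_0^3 u(x)^2 dx = ∫_0^3 (9*x^6 - 12*x^4 - 12*x^3 + 4*x^2 + 8*x + 4) dx. Term by term:
    ∫_0^3 9*x^6 dx = 19683/7;  ∫_0^3 -12*x^4 dx = -2916/5;  ∫_0^3 -12*x^3 dx = -243;
    ∫_0^3 4*x^2 dx = 36;  ∫_0^3 8*x dx = 36;  ∫_0^3 4 dx = 12.
  Sum: 19683/7 − 2916/5 − 243 + 36 + 36 + 12 = 72438/35.
  ∫_0^3 u'(x)^2 dx = ∫_0^3 (81*x^4 - 36*x^2 + 4) dx. Term by term:
    ∫_0^3 81*x^4 dx = 19683/5;  ∫_0^3 -36*x^2 dx = -324;  ∫_0^3 4 dx = 12.
  Sum: 19683/5 − 324 + 12 = 18123/5.
Adding: ||u||_{H^1}^2 = 72438/35 + 18123/5 = 199299/35.


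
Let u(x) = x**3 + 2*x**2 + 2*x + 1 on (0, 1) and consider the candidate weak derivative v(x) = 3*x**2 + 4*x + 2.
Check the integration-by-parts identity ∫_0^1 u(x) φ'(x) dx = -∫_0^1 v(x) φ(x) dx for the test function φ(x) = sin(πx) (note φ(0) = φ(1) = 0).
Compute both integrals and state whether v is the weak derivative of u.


LHS = -11/π + 12/π^3, RHS = -11/π + 12/π^3. Yes, v = u' weakly.

u(x) = x**3 + 2*x**2 + 2*x + 1, classical derivative u'(x) = 3*x**2 + 4*x + 2.
φ(x) = sin(πx), so φ'(x) = π*cos(π*x).
Note φ(0) = φ(1) = 0, so the boundary term u·φ vanishes.
LHS = ∫_0^1 u(x) φ'(x) dx = ∫_0^1 (π*x^3*cos(π*x) + 2*π*x^2*cos(π*x) + 2*π*x*cos(π*x) + π*cos(π*x)) dx. Term by term:
  ∫_0^1 π*cos(π*x) dx = 0;  ∫_0^1 π*x^3*cos(π*x) dx = -3/π + 12/π^3;  ∫_0^1 2*π*x*cos(π*x) dx = -4/π;
  ∫_0^1 2*π*x^2*cos(π*x) dx = -4/π.
Sum: 0 + -3/π + 12/π^3 − 4/π − 4/π = -11/π + 12/π^3.
So LHS = -11/π + 12/π^3.
∫_0^1 v(x) φ(x) dx = ∫_0^1 (3*x^2*sin(π*x) + 4*x*sin(π*x) + 2*sin(π*x)) dx. Term by term:
  ∫_0^1 2*sin(π*x) dx = 4/π;  ∫_0^1 3*x^2*sin(π*x) dx = -12/π^3 + 3/π;  ∫_0^1 4*x*sin(π*x) dx = 4/π.
Sum: 4/π + -12/π^3 + 3/π + 4/π = -12/π^3 + 11/π.
So RHS = -∫_0^1 v(x) φ(x) dx = -11/π + 12/π^3.
LHS = RHS, so the identity holds for this test φ.
Moreover u is smooth here and v(x) = u'(x) = 3*x**2 + 4*x + 2 pointwise, so the identity holds for every test function. Hence v is the weak derivative of u.


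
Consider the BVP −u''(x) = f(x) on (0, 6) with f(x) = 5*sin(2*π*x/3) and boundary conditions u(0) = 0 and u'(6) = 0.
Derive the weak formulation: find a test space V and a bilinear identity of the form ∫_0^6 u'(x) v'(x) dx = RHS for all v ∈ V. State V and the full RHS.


V = {v ∈ H^1(0, 6) : v(0) = 0} (test functions vanish at x = 0 where u is specified); weak form: ∫_0^6 u'v' dx = ∫_0^6 (5*sin(2*π*x/3)) v dx for all v ∈ V.

Multiply both sides by a test function v and integrate from 0 to 6:
  ∫_0^6 −u''(x) v(x) dx = ∫_0^6 f(x) v(x) dx.
Integrate the LHS by parts once:
  ∫_0^6 −u'' v dx = −[u'(x) v(x)]_0^6 + ∫_0^6 u'(x) v'(x) dx.
Thus ∫_0^6 u'(x) v'(x) dx = ∫_0^6 f(x) v(x) dx + [u'(x) v(x)]_0^6.
Choose V so that boundary terms are either known or forced to vanish.
Mixed BC: u(0) = 0 (Dirichlet) and u'(6) = 0 (Neumann). Define V = {v ∈ H^1(0, 6) : v(0) = 0}. Then [u' v]_0^6 = u'(6)·v(6) − u'(0)·0 = 0.
Weak formulation: find u (satisfying any essential BC) such that ∫_0^6 u'(x) v'(x) dx = ∫_0^6 f v dx for all v ∈ V (Dirichlet at 0 absorbed into V; the Neumann datum at x = 6 is zero, so no boundary term remains).
Substituting f(x) = 5*sin(2*π*x/3), the right-hand side is ∫_0^6 (5*sin(2*π*x/3)) v dx.


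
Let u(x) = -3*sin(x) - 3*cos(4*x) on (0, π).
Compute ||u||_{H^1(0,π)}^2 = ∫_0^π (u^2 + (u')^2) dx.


||u||_{H^1(0,π)}^2 = -204/5 + 171*π/2

u'(x) = 12*sin(4*x) - 3*cos(x).
Expand u² and (u')² and integrate term by term on (0, π), using: for integers n ≥ 1, ∫_0^π sin²(nx) dx = ∫_0^π cos²(nx) dx = π/2; for n ≠ n', ∫_0^π sin(nx)sin(n'x) dx = ∫_0^π cos(nx)cos(n'x) dx = 0; and by product-to-sum, ∫_0^π sin(nx)cos(n'x) dx = ½∫_0^π [sin((n+n')x) + sin((n−n')x)] dx, which is 0 when n+n' is even and 2n/(n²−n'²) when n+n' is odd (it need not vanish on (0, π)).
  u² squared terms: (-3)²·∫cos(4x)² dx = 9·π/2 = 9*π/2;  (-3)²·∫sin(x)² dx = 9·π/2 = 9*π/2.
  u² cross terms: 2·(-3)·(-3)·∫cos(4x)·sin(x) dx = 18·(-2/15) = -12/5.
  So ∫_0^π u² dx = 9*π/2 + 9*π/2 − 12/5 = -12/5 + 9*π.
  (u')² squared terms: (-3)²·∫cos(x)² dx = 9·π/2 = 9*π/2;  (12)²·∫sin(4x)² dx = 144·π/2 = 72*π.
  (u')² cross terms: 2·(-3)·(12)·∫cos(x)·sin(4x) dx = -72·(8/15) = -192/5.
  So ∫_0^π (u')² dx = 9*π/2 + 72*π − 192/5 = -192/5 + 153*π/2.
||u||_{H^1}^2 = (-12/5 + 9*π) + (-192/5 + 153*π/2) = -204/5 + 171*π/2.


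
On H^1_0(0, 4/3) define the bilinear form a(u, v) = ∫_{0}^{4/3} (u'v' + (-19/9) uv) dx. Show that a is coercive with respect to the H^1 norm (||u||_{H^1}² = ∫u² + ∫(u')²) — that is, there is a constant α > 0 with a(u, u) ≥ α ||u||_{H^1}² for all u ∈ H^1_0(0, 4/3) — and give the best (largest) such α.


α = (-304 + 81*π^2)/(9*(16 + 9*π^2))

Coercivity of a(·,·) on H^1_0(0, 4/3) means a(u, u) ≥ α ||u||_{H^1}² for every u ∈ H^1_0.
The interval has length L = 4/3, and Poincaré/coercivity depend only on L. Here a(u, u) = ∫(u')² + (-19/9)·∫u².
Here c = -19/9 < 0 with |c| < (π/L)² = 9*π^2/16, so coercivity still holds. The condition a(u,u) ≥ α||u||_{H^1}² reads (1−α)∫(u')² ≥ (α−c)∫u². Any admissible α is ≤ 1 (rapidly oscillating u have ∫u²/∫(u')² → 0), and α = 1 would force 0 ≥ (1−c)∫u², impossible since c < 1; so 1−α > 0. By the sharp Poincaré inequality on H^1_0 of an interval of length L, ∫(u')² ≥ (π/L)²∫u² with equality for the first sine mode sin(π(x−x₀)/L) (x₀ the left endpoint), so the inequality holds for all u iff (1−α)(π/L)² ≥ α − c, i.e. α ≤ ((π/L)² + c)/((π/L)² + 1) = (1 + c(L/π)²)/(1 + (L/π)²). (Direct route, valid since c ≤ 0: Poincaré gives c∫u² ≥ c(L/π)²∫(u')², so a(u,u) ≥ (1 + c(L/π)²)∫(u')², while ||u||_{H^1}² ≤ (1 + (L/π)²)∫(u')²; dividing yields the same α.) With (π/L)² = 9*π^2/16 and c = -19/9, the largest admissible constant is α = ((π/L)² + c)/((π/L)² + 1).
Simplifying, α = (-304 + 81*π^2)/(9*(16 + 9*π^2)).


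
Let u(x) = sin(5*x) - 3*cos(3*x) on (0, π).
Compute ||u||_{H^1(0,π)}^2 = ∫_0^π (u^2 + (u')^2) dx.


||u||_{H^1(0,π)}^2 = 58*π

u'(x) = 9*sin(3*x) + 5*cos(5*x).
Expand u² and (u')² and integrate term by term on (0, π), using: for integers n ≥ 1, ∫_0^π sin²(nx) dx = ∫_0^π cos²(nx) dx = π/2; for n ≠ n', ∫_0^π sin(nx)sin(n'x) dx = ∫_0^π cos(nx)cos(n'x) dx = 0; and by product-to-sum, ∫_0^π sin(nx)cos(n'x) dx = ½∫_0^π [sin((n+n')x) + sin((n−n')x)] dx, which is 0 when n+n' is even and 2n/(n²−n'²) when n+n' is odd (it need not vanish on (0, π)).
  u² squared terms: (-3)²·∫cos(3x)² dx = 9·π/2 = 9*π/2;  (1)²·∫sin(5x)² dx = 1·π/2 = π/2.
  u² cross terms: 2·(-3)·(1)·∫cos(3x)·sin(5x) dx = -6·(0) = 0.
  So ∫_0^π u² dx = 9*π/2 + π/2 + 0 = 5*π.
  (u')² squared terms: (5)²·∫cos(5x)² dx = 25·π/2 = 25*π/2;  (9)²·∫sin(3x)² dx = 81·π/2 = 81*π/2.
  (u')² cross terms: 2·(5)·(9)·∫cos(5x)·sin(3x) dx = 90·(0) = 0.
  So ∫_0^π (u')² dx = 25*π/2 + 81*π/2 + 0 = 53*π.
||u||_{H^1}^2 = (5*π) + (53*π) = 58*π.


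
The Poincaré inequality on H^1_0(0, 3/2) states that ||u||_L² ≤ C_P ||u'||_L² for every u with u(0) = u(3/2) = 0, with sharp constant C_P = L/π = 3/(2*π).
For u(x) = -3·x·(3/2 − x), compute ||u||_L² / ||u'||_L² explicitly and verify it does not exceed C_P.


||u||_L² / ||u'||_L² = 3*sqrt(10)/20 < C_P = 3/(2*π).

u(x) = -3·x·(3/2 − x), so u'(x) = 6*x - 9/2.
u(x) = -3·x·(3/2 − x) vanishes at x = 0 and x = 3/2, so u ∈ H^1_0(0, 3/2). Differentiate via the product rule and integrate the resulting polynomials term by term.
  ∫_0^3/2 u² dx = ∫_0^3/2 (9*x^4 - 27*x^3 + 81*x^2/4) dx. Term by term:
    ∫_0^3/2 9*x^4 dx = 2187/160;  ∫_0^3/2 -27*x^3 dx = -2187/64;  ∫_0^3/2 81*x^2/4 dx = 729/32.
  Sum: 2187/160 − 2187/64 + 729/32 = 729/320.
  ∫_0^3/2 (u')² dx = ∫_0^3/2 (36*x^2 - 54*x + 81/4) dx. Term by term:
    ∫_0^3/2 36*x^2 dx = 81/2;  ∫_0^3/2 -54*x dx = -243/4;  ∫_0^3/2 81/4 dx = 243/8.
  Sum: 81/2 − 243/4 + 243/8 = 81/8.
∫_0^3/2 u² dx = 729/320, so ||u||_L² = 27*sqrt(5)/40.
∫_0^3/2 (u')² dx = 81/8, so ||u'||_L² = 9*sqrt(2)/4.
Ratio ||u||_L² / ||u'||_L² = 3*sqrt(10)/20.
Sharp Poincaré constant on H^1_0(0, 3/2) is C_P = L/π = 3/(2*π), achieved by sin(2*π/3·x).
A polynomial bump cannot attain the sharp Poincaré constant (only the first sine eigenfunction does), so the ratio is strictly less than C_P, consistent with ||u||_L² ≤ C_P ||u'||_L².


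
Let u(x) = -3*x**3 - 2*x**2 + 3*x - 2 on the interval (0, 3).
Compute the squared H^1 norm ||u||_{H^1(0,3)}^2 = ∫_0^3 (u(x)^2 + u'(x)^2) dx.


||u||_{H^1}^2 = 303522/35

The H^1 norm (squared) on an interval (0, L) is
  ||u||_{H^1}^2 = ∫_0^L u(x)^2 dx + ∫_0^L u'(x)^2 dx.
Compute u'(x) = -9*x**2 - 4*x + 3.
Then u(x)^2 = 9*x**6 + 12*x**5 - 14*x**4 + 17*x**2 - 12*x + 4 and u'(x)^2 = 81*x**4 + 72*x**3 - 38*x**2 - 24*x + 9.
Integrate each monomial from 0 to 3 using ∫_0^3 c·x^n dx = c·3^(n+1)/(n+1):
  ∫_0^3 u(x)^2 dx = ∫_0^3 (9*x^6 + 12*x^5 - 14*x^4 + 17*x^2 - 12*x + 4) dx. Term by term:
    ∫_0^3 9*x^6 dx = 19683/7;  ∫_0^3 12*x^5 dx = 1458;  ∫_0^3 -14*x^4 dx = -3402/5;
    ∫_0^3 17*x^2 dx = 153;  ∫_0^3 -12*x dx = -54;  ∫_0^3 4 dx = 12.
  Sum: 19683/7 + 1458 − 3402/5 + 153 − 54 + 12 = 129516/35.
  ∫_0^3 u'(x)^2 dx = ∫_0^3 (81*x^4 + 72*x^3 - 38*x^2 - 24*x + 9) dx. Term by term:
    ∫_0^3 81*x^4 dx = 19683/5;  ∫_0^3 72*x^3 dx = 1458;  ∫_0^3 -38*x^2 dx = -342;
    ∫_0^3 -24*x dx = -108;  ∫_0^3 9 dx = 27.
  Sum: 19683/5 + 1458 − 342 − 108 + 27 = 24858/5.
Adding: ||u||_{H^1}^2 = 129516/35 + 24858/5 = 303522/35.


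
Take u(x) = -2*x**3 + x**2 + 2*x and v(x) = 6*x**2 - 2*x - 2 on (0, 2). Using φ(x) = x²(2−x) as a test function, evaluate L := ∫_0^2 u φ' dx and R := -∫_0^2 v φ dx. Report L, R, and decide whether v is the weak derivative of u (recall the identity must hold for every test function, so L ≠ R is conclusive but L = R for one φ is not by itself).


LHS = 104/15, RHS = -104/15. No, v is not the weak derivative of u.

u(x) = -2*x**3 + x**2 + 2*x, classical derivative u'(x) = -6*x**2 + 2*x + 2.
φ(x) = x²(2−x), so φ'(x) = x*(4 - 3*x).
Note φ(0) = φ(2) = 0, so the boundary term u·φ vanishes.
LHS = ∫_0^2 u(x) φ'(x) dx = ∫_0^2 (6*x^5 - 11*x^4 - 2*x^3 + 8*x^2) dx. Term by term:
  ∫_0^2 6*x^5 dx = 64;  ∫_0^2 -11*x^4 dx = -352/5;  ∫_0^2 -2*x^3 dx = -8;
  ∫_0^2 8*x^2 dx = 64/3.
Sum: 64 − 352/5 − 8 + 64/3 = 104/15.
So LHS = 104/15.
∫_0^2 v(x) φ(x) dx = ∫_0^2 (-6*x^5 + 14*x^4 - 2*x^3 - 4*x^2) dx. Term by term:
  ∫_0^2 -6*x^5 dx = -64;  ∫_0^2 14*x^4 dx = 448/5;  ∫_0^2 -2*x^3 dx = -8;
  ∫_0^2 -4*x^2 dx = -32/3.
Sum: -64 + 448/5 − 8 − 32/3 = 104/15.
So RHS = -∫_0^2 v(x) φ(x) dx = -104/15.
LHS − RHS = 208/15 ≠ 0, so the identity fails.
(For a valid weak derivative the identity must hold for EVERY test function, in particular this one. The failure shows v is NOT the weak derivative of u.)
Correct weak derivative would be u'(x) = -6*x**2 + 2*x + 2.


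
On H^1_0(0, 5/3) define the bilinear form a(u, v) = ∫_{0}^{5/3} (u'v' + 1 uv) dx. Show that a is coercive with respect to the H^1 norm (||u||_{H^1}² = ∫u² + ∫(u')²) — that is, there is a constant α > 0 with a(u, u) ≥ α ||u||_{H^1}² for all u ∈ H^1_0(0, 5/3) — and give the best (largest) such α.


α = 1

Coercivity of a(·,·) on H^1_0(0, 5/3) means a(u, u) ≥ α ||u||_{H^1}² for every u ∈ H^1_0.
The interval has length L = 5/3, and Poincaré/coercivity depend only on L. Here a(u, u) = ∫(u')² + (1)·∫u².
Here c = 1 ≥ 1, so a(u,u) = ∫(u')² + c∫u² ≥ ∫(u')² + ∫u² = ||u||_{H^1}², i.e. α = 1 works. No larger α is possible: a(u,u) ≥ α||u||_{H^1}² means (1−α)∫(u')² ≥ (α−c)∫u², and for the modes u_n = sin(nπ(x−x₀)/L) (x₀ the left endpoint) one has ∫u_n²/∫(u_n')² = (L/(nπ))² → 0, so a(u_n,u_n)/||u_n||_{H^1}² → 1. Hence the optimal constant is α = 1.
Therefore α = 1.


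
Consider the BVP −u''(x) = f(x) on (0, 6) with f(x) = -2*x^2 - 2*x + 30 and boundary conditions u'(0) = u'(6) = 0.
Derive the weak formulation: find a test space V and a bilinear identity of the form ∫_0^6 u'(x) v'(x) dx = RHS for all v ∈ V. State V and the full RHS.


V = H^1(0, 6) (no boundary constraint on v; u is determined up to an additive constant); weak form: ∫_0^6 u'v' dx = ∫_0^6 (-2*x^2 - 2*x + 30) v dx for all v ∈ V.

Multiply both sides by a test function v and integrate from 0 to 6:
  ∫_0^6 −u''(x) v(x) dx = ∫_0^6 f(x) v(x) dx.
Integrate the LHS by parts once:
  ∫_0^6 −u'' v dx = −[u'(x) v(x)]_0^6 + ∫_0^6 u'(x) v'(x) dx.
Thus ∫_0^6 u'(x) v'(x) dx = ∫_0^6 f(x) v(x) dx + [u'(x) v(x)]_0^6.
Choose V so that boundary terms are either known or forced to vanish.
u has homogeneous Neumann: u'(0) = u'(6) = 0. So [u' v]_0^6 = 0·v(6) − 0·v(0) = 0 for any v; take V = H^1(0, 6).
Weak formulation: find u (satisfying any essential BC) such that ∫_0^6 u'(x) v'(x) dx = ∫_0^6 f v dx for all v ∈ V (homogeneous Neumann, so boundary terms vanish).
Substituting f(x) = -2*x^2 - 2*x + 30, the right-hand side is ∫_0^6 (-2*x^2 - 2*x + 30) v dx.
Compatibility check (pure Neumann): taking v ≡ 1 ∈ V gives 0 = ∫_0^6 f dx + (0) − (0), i.e. ∫_0^6 f dx must equal u'(0) − u'(6) = 0. Indeed ∫_0^6 (-2*x^2 - 2*x + 30) dx = 0, so the data are compatible. The solution is then unique only up to an additive constant (fix it e.g. by requiring ∫_0^6 u dx = 0).
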